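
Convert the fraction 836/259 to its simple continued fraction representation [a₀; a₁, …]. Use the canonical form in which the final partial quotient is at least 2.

[3; 4, 2, 1, 1, 3, 3]

Repeatedly divide and take the remainder:
836 = 3·259 + 59, so a_0 = 3
259 = 4·59 + 23, so a_1 = 4
59 = 2·23 + 13, so a_2 = 2
23 = 1·13 + 10, so a_3 = 1
13 = 1·10 + 3, so a_4 = 1
10 = 3·3 + 1, so a_5 = 3
3 = 3·1 + 0, so a_6 = 3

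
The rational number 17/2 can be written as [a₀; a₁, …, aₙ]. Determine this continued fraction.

Apply division with remainder until the remainder is 0:
17 ÷ 2 → quotient 8, remainder 1
2 ÷ 1 → quotient 2, remainder 0

[8; 2]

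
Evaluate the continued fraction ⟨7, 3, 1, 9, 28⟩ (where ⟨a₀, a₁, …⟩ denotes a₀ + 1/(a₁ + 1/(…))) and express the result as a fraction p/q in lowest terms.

7953/1096

Start with 28.
9 + 1/(28/1) = 9 + 1/28 = 253/28
1 + 1/(253/28) = 1 + 28/253 = 281/253
3 + 1/(281/253) = 3 + 253/281 = 1096/281
7 + 1/(1096/281) = 7 + 281/1096 = 7953/1096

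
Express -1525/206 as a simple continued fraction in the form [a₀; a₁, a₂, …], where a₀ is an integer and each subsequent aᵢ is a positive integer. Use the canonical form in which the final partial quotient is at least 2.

[-8; 1, 1, 2, 13, 3]

Repeatedly divide and take the remainder:
⌊-1525/206⌋ = -8, remainder 123
⌊206/123⌋ = 1, remainder 83
⌊123/83⌋ = 1, remainder 40
⌊83/40⌋ = 2, remainder 3
⌊40/3⌋ = 13, remainder 1
⌊3/1⌋ = 3, remainder 0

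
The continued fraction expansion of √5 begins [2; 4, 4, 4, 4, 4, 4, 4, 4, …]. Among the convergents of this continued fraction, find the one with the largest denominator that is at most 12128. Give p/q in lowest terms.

List convergents until the denominator exceeds the bound:
a_0 = 2: 2/1  (≤ bound)
a_1 = 4: 9/4  (≤ bound)
a_2 = 4: 38/17  (≤ bound)
a_3 = 4: 161/72  (≤ bound)
a_4 = 4: 682/305  (≤ bound)
a_5 = 4: 2889/1292  (≤ bound)
a_6 = 4: 12238/5473  (≤ bound)
a_7 = 4: 51841/23184  (> 12128, stop)

12238/5473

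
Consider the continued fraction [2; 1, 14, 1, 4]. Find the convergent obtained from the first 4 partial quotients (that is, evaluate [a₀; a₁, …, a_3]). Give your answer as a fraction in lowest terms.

47/16

Start with 1.
14 + 1/(1/1) = 14 + 1/1 = 15/1
1 + 1/(15/1) = 1 + 1/15 = 16/15
2 + 1/(16/15) = 2 + 15/16 = 47/16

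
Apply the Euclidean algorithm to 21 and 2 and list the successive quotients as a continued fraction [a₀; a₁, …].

⌊21/2⌋ = 10, remainder 1
⌊2/1⌋ = 2, remainder 0

[10; 2]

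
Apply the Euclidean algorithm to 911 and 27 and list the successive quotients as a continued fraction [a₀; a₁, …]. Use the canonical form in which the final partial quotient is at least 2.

[33; 1, 2, 1, 6]

911 ÷ 27 → quotient 33, remainder 20
27 ÷ 20 → quotient 1, remainder 7
20 ÷ 7 → quotient 2, remainder 6
7 ÷ 6 → quotient 1, remainder 1
6 ÷ 1 → quotient 6, remainder 0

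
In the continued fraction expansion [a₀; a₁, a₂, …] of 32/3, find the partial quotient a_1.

1

32 ÷ 3 → quotient 10, remainder 2
3 ÷ 2 → quotient 1, remainder 1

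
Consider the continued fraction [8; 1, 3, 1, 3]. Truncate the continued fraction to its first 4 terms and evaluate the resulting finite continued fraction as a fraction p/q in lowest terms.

44/5

Compute successive convergents:
a_0 = 8: 8/1
a_1 = 1: 9/1
a_2 = 3: 35/4
a_3 = 1: 44/5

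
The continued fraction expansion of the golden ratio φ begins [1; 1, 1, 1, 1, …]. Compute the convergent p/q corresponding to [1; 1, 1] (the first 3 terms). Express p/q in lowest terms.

3/2

Start with 1.
1 + 1/(1/1) = 1 + 1/1 = 2/1
1 + 1/(2/1) = 1 + 1/2 = 3/2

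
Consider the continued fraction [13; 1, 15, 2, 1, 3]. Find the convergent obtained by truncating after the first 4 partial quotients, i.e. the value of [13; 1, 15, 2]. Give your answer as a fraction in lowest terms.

Start with 2.
15 + 1/(2/1) = 15 + 1/2 = 31/2
1 + 1/(31/2) = 1 + 2/31 = 33/31
13 + 1/(33/31) = 13 + 31/33 = 460/33

460/33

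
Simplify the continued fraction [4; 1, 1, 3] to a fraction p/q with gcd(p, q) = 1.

a_0 = 4: 4/1
a_1 = 1: 5/1
a_2 = 1: 9/2
a_3 = 3: 32/7

32/7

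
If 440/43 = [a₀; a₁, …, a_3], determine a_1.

4

Apply division with remainder until the remainder is 0:
440 = 10·43 + 10, so a_0 = 10
43 = 4·10 + 3, so a_1 = 4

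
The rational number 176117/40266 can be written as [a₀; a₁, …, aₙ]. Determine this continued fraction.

[4; 2, 1, 2, 13, 12, 15, 2]

Repeatedly divide and take the remainder:
176117 = 4·40266 + 15053, so a_0 = 4
40266 = 2·15053 + 10160, so a_1 = 2
15053 = 1·10160 + 4893, so a_2 = 1
10160 = 2·4893 + 374, so a_3 = 2
4893 = 13·374 + 31, so a_4 = 13
374 = 12·31 + 2, so a_5 = 12
31 = 15·2 + 1, so a_6 = 15
2 = 2·1 + 0, so a_7 = 2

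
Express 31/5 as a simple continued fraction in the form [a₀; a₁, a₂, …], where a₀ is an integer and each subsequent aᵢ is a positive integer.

Repeatedly divide and take the remainder:
31 ÷ 5 → quotient 6, remainder 1
5 ÷ 1 → quotient 5, remainder 0

[6; 5]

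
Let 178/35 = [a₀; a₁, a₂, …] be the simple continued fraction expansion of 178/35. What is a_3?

2

⌊178/35⌋ = 5, remainder 3
⌊35/3⌋ = 11, remainder 2
⌊3/2⌋ = 1, remainder 1
⌊2/1⌋ = 2, remainder 0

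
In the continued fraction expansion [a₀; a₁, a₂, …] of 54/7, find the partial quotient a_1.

54 = 7·7 + 5, so a_0 = 7
7 = 1·5 + 2, so a_1 = 1

1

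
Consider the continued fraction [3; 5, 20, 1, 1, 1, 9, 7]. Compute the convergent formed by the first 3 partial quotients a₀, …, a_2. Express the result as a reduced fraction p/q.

323/101

a_0 = 3: 3/1
a_1 = 5: 16/5
a_2 = 20: 323/101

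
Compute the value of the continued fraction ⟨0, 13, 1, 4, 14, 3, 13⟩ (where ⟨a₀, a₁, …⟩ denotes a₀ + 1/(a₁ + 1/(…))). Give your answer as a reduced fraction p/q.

a_0 = 0: 0/1
a_1 = 13: 1/13
a_2 = 1: 1/14
a_3 = 4: 5/69
a_4 = 14: 71/980
a_5 = 3: 218/3009
a_6 = 13: 2905/40097

2905/40097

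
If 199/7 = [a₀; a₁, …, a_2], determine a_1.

Repeatedly divide and take the remainder:
199 = 28·7 + 3, so a_0 = 28
7 = 2·3 + 1, so a_1 = 2

2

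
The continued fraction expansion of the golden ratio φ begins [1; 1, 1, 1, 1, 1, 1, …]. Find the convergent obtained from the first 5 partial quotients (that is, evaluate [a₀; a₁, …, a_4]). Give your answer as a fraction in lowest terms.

8/5

Use the convergent recurrence hₖ = aₖ·hₖ₋₁ + hₖ₋₂ (and likewise for the denominators kₖ):
a_0 = 1: 1/1
a_1 = 1: 2/1
a_2 = 1: 3/2
a_3 = 1: 5/3
a_4 = 1: 8/5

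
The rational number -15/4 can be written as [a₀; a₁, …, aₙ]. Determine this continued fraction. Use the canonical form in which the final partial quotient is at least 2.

⌊-15/4⌋ = -4, remainder 1
⌊4/1⌋ = 4, remainder 0

[-4; 4]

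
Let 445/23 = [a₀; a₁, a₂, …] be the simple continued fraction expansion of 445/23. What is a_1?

2

Apply division with remainder until the remainder is 0:
⌊445/23⌋ = 19, remainder 8
⌊23/8⌋ = 2, remainder 7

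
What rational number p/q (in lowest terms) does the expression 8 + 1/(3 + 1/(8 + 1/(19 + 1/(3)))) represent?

Start with 3.
19 + 1/(3/1) = 19 + 1/3 = 58/3
8 + 1/(58/3) = 8 + 3/58 = 467/58
3 + 1/(467/58) = 3 + 58/467 = 1459/467
8 + 1/(1459/467) = 8 + 467/1459 = 12139/1459

12139/1459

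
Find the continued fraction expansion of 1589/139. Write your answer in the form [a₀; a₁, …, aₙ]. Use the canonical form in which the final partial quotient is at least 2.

[11; 2, 3, 6, 3]

1589 = 11·139 + 60, so a_0 = 11
139 = 2·60 + 19, so a_1 = 2
60 = 3·19 + 3, so a_2 = 3
19 = 6·3 + 1, so a_3 = 6
3 = 3·1 + 0, so a_4 = 3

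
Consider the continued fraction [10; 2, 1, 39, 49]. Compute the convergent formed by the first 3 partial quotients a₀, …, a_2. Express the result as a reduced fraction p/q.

Compute successive convergents:
a_0 = 10: 10/1
a_1 = 2: 21/2
a_2 = 1: 31/3

31/3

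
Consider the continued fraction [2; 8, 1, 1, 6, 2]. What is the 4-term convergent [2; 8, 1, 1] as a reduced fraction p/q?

a_0 = 2: 2/1
a_1 = 8: 17/8
a_2 = 1: 19/9
a_3 = 1: 36/17

36/17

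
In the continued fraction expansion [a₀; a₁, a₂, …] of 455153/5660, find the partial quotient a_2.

2

Repeatedly divide and take the remainder:
455153 = 80·5660 + 2353, so a_0 = 80
5660 = 2·2353 + 954, so a_1 = 2
2353 = 2·954 + 445, so a_2 = 2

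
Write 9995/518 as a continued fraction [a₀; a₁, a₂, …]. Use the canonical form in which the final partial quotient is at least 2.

⌊9995/518⌋ = 19, remainder 153
⌊518/153⌋ = 3, remainder 59
⌊153/59⌋ = 2, remainder 35
⌊59/35⌋ = 1, remainder 24
⌊35/24⌋ = 1, remainder 11
⌊24/11⌋ = 2, remainder 2
⌊11/2⌋ = 5, remainder 1
⌊2/1⌋ = 2, remainder 0

[19; 3, 2, 1, 1, 2, 5, 2]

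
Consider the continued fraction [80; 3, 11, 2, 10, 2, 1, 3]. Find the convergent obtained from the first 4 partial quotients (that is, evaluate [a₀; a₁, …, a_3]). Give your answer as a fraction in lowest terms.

Compute successive convergents:
a_0 = 80: 80/1
a_1 = 3: 241/3
a_2 = 11: 2731/34
a_3 = 2: 5703/71

5703/71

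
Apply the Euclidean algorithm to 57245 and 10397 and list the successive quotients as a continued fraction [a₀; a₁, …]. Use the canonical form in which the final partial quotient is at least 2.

57245 ÷ 10397 → quotient 5, remainder 5260
10397 ÷ 5260 → quotient 1, remainder 5137
5260 ÷ 5137 → quotient 1, remainder 123
5137 ÷ 123 → quotient 41, remainder 94
123 ÷ 94 → quotient 1, remainder 29
94 ÷ 29 → quotient 3, remainder 7
29 ÷ 7 → quotient 4, remainder 1
7 ÷ 1 → quotient 7, remainder 0

[5; 1, 1, 41, 1, 3, 4, 7]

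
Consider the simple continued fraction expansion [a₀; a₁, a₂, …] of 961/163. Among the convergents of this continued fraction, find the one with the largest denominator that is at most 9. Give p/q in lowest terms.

53/9

a_0 = 5: 5/1  (≤ bound)
a_1 = 1: 6/1  (≤ bound)
a_2 = 8: 53/9  (≤ bound)
a_3 = 1: 59/10  (> 9, stop)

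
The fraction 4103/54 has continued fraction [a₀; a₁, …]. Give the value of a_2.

Run the Euclidean algorithm, recording each quotient:
4103 ÷ 54 → quotient 75, remainder 53
54 ÷ 53 → quotient 1, remainder 1
53 ÷ 1 → quotient 53, remainder 0

53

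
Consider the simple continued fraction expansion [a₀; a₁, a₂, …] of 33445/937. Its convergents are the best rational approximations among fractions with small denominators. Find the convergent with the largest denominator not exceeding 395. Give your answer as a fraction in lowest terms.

List convergents until the denominator exceeds the bound:
a_0 = 35: 35/1  (≤ bound)
a_1 = 1: 36/1  (≤ bound)
a_2 = 2: 107/3  (≤ bound)
a_3 = 3: 357/10  (≤ bound)
a_4 = 1: 464/13  (≤ bound)
a_5 = 3: 1749/49  (≤ bound)
a_6 = 2: 3962/111  (≤ bound)
a_7 = 8: 33445/937  (> 395, stop)

3962/111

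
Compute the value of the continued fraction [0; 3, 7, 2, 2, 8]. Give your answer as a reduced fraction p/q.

311/975

Collapse the nested fraction from the inside out:
Start with 8.
2 + 1/(8/1) = 2 + 1/8 = 17/8
2 + 1/(17/8) = 2 + 8/17 = 42/17
7 + 1/(42/17) = 7 + 17/42 = 311/42
3 + 1/(311/42) = 3 + 42/311 = 975/311
0 + 1/(975/311) = 0 + 311/975 = 311/975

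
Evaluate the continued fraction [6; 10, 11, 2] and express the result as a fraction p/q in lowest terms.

Start with 2.
11 + 1/(2/1) = 11 + 1/2 = 23/2
10 + 1/(23/2) = 10 + 2/23 = 232/23
6 + 1/(232/23) = 6 + 23/232 = 1415/232

1415/232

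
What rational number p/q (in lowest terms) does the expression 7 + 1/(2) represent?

15/2

a_0 = 7: 7/1
a_1 = 2: 15/2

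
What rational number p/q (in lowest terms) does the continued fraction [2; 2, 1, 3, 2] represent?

Start with 2.
3 + 1/(2/1) = 3 + 1/2 = 7/2
1 + 1/(7/2) = 1 + 2/7 = 9/7
2 + 1/(9/7) = 2 + 7/9 = 25/9
2 + 1/(25/9) = 2 + 9/25 = 59/25

59/25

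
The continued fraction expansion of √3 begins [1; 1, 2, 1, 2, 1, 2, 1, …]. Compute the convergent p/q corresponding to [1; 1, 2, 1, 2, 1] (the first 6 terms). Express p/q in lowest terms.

a_0 = 1: 1/1
a_1 = 1: 2/1
a_2 = 2: 5/3
a_3 = 1: 7/4
a_4 = 2: 19/11
a_5 = 1: 26/15

26/15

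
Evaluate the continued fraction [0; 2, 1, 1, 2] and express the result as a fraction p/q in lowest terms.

5/13

Use the convergent recurrence hₖ = aₖ·hₖ₋₁ + hₖ₋₂ (and likewise for the denominators kₖ):
a_0 = 0: 0/1
a_1 = 2: 1/2
a_2 = 1: 1/3
a_3 = 1: 2/5
a_4 = 2: 5/13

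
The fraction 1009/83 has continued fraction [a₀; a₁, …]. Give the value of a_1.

6

1009 ÷ 83 → quotient 12, remainder 13
83 ÷ 13 → quotient 6, remainder 5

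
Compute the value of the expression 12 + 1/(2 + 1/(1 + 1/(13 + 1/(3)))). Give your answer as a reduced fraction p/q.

1555/126

Starting at the tail and folding back:
Start with 3.
13 + 1/(3/1) = 13 + 1/3 = 40/3
1 + 1/(40/3) = 1 + 3/40 = 43/40
2 + 1/(43/40) = 2 + 40/43 = 126/43
12 + 1/(126/43) = 12 + 43/126 = 1555/126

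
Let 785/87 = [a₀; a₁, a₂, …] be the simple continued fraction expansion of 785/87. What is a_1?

43

785 ÷ 87 → quotient 9, remainder 2
87 ÷ 2 → quotient 43, remainder 1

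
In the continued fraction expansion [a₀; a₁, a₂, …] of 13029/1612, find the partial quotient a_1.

⌊13029/1612⌋ = 8, remainder 133
⌊1612/133⌋ = 12, remainder 16

12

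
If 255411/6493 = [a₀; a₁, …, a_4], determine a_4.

255411 ÷ 6493 → quotient 39, remainder 2184
6493 ÷ 2184 → quotient 2, remainder 2125
2184 ÷ 2125 → quotient 1, remainder 59
2125 ÷ 59 → quotient 36, remainder 1
59 ÷ 1 → quotient 59, remainder 0

59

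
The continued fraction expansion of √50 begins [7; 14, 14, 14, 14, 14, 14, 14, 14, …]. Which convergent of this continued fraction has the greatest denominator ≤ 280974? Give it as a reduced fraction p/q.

a_0 = 7: 7/1  (≤ bound)
a_1 = 14: 99/14  (≤ bound)
a_2 = 14: 1393/197  (≤ bound)
a_3 = 14: 19601/2772  (≤ bound)
a_4 = 14: 275807/39005  (≤ bound)
a_5 = 14: 3880899/548842  (> 280974, stop)

275807/39005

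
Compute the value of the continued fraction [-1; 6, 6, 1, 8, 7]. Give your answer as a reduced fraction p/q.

a_0 = -1: -1/1
a_1 = 6: -5/6
a_2 = 6: -31/37
a_3 = 1: -36/43
a_4 = 8: -319/381
a_5 = 7: -2269/2710

-2269/2710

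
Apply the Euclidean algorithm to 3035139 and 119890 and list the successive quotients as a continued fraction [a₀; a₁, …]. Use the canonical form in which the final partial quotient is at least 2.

3035139 ÷ 119890 → quotient 25, remainder 37889
119890 ÷ 37889 → quotient 3, remainder 6223
37889 ÷ 6223 → quotient 6, remainder 551
6223 ÷ 551 → quotient 11, remainder 162
551 ÷ 162 → quotient 3, remainder 65
162 ÷ 65 → quotient 2, remainder 32
65 ÷ 32 → quotient 2, remainder 1
32 ÷ 1 → quotient 32, remainder 0

[25; 3, 6, 11, 3, 2, 2, 32]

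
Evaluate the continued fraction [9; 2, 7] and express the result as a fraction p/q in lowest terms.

Build up convergents one term at a time:
a_0 = 9: 9/1
a_1 = 2: 19/2
a_2 = 7: 142/15

142/15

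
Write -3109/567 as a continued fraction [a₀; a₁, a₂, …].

[-6; 1, 1, 14, 2, 2, 1, 2]

Repeatedly divide and take the remainder:
⌊-3109/567⌋ = -6, remainder 293
⌊567/293⌋ = 1, remainder 274
⌊293/274⌋ = 1, remainder 19
⌊274/19⌋ = 14, remainder 8
⌊19/8⌋ = 2, remainder 3
⌊8/3⌋ = 2, remainder 2
⌊3/2⌋ = 1, remainder 1
⌊2/1⌋ = 2, remainder 0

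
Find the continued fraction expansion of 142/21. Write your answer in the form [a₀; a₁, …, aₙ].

⌊142/21⌋ = 6, remainder 16
⌊21/16⌋ = 1, remainder 5
⌊16/5⌋ = 3, remainder 1
⌊5/1⌋ = 5, remainder 0

[6; 1, 3, 5]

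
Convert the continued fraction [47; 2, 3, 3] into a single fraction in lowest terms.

Start with 3.
3 + 1/(3/1) = 3 + 1/3 = 10/3
2 + 1/(10/3) = 2 + 3/10 = 23/10
47 + 1/(23/10) = 47 + 10/23 = 1091/23

1091/23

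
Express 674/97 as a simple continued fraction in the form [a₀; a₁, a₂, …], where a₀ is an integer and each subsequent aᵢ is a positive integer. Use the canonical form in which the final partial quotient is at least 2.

⌊674/97⌋ = 6, remainder 92
⌊97/92⌋ = 1, remainder 5
⌊92/5⌋ = 18, remainder 2
⌊5/2⌋ = 2, remainder 1
⌊2/1⌋ = 2, remainder 0

[6; 1, 18, 2, 2]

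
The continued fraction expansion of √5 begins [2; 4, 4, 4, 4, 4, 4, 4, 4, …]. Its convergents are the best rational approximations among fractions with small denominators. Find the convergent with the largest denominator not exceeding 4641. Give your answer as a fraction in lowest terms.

List convergents until the denominator exceeds the bound:
a_0 = 2: 2/1  (≤ bound)
a_1 = 4: 9/4  (≤ bound)
a_2 = 4: 38/17  (≤ bound)
a_3 = 4: 161/72  (≤ bound)
a_4 = 4: 682/305  (≤ bound)
a_5 = 4: 2889/1292  (≤ bound)
a_6 = 4: 12238/5473  (> 4641, stop)

2889/1292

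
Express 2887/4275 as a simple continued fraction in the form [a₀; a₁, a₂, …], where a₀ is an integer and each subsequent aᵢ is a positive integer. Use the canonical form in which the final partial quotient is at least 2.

[0; 1, 2, 12, 1, 1, 55]

Run the Euclidean algorithm, recording each quotient:
⌊2887/4275⌋ = 0, remainder 2887
⌊4275/2887⌋ = 1, remainder 1388
⌊2887/1388⌋ = 2, remainder 111
⌊1388/111⌋ = 12, remainder 56
⌊111/56⌋ = 1, remainder 55
⌊56/55⌋ = 1, remainder 1
⌊55/1⌋ = 55, remainder 0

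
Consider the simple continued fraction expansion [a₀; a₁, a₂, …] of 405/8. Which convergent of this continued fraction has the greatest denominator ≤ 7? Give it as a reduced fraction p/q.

152/3

List convergents until the denominator exceeds the bound:
a_0 = 50: 50/1  (≤ bound)
a_1 = 1: 51/1  (≤ bound)
a_2 = 1: 101/2  (≤ bound)
a_3 = 1: 152/3  (≤ bound)
a_4 = 2: 405/8  (> 7, stop)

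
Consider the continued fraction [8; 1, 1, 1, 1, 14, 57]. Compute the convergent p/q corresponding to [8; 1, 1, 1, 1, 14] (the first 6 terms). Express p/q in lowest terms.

Start with 14.
1 + 1/(14/1) = 1 + 1/14 = 15/14
1 + 1/(15/14) = 1 + 14/15 = 29/15
1 + 1/(29/15) = 1 + 15/29 = 44/29
1 + 1/(44/29) = 1 + 29/44 = 73/44
8 + 1/(73/44) = 8 + 44/73 = 628/73

628/73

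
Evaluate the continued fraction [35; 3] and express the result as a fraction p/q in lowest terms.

106/3

Start with 3.
35 + 1/(3/1) = 35 + 1/3 = 106/3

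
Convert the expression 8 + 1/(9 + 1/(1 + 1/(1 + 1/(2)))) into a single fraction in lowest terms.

Start with 2.
1 + 1/(2/1) = 1 + 1/2 = 3/2
1 + 1/(3/2) = 1 + 2/3 = 5/3
9 + 1/(5/3) = 9 + 3/5 = 48/5
8 + 1/(48/5) = 8 + 5/48 = 389/48

389/48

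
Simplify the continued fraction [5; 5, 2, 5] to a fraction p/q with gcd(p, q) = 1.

a_0 = 5: 5/1
a_1 = 5: 26/5
a_2 = 2: 57/11
a_3 = 5: 311/60

311/60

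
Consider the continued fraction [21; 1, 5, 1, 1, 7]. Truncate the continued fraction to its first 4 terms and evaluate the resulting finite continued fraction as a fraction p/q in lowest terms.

a_0 = 21: 21/1
a_1 = 1: 22/1
a_2 = 5: 131/6
a_3 = 1: 153/7

153/7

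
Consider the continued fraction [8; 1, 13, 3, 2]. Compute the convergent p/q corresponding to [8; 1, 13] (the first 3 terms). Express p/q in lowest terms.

Work from the innermost term outward:
Start with 13.
1 + 1/(13/1) = 1 + 1/13 = 14/13
8 + 1/(14/13) = 8 + 13/14 = 125/14

125/14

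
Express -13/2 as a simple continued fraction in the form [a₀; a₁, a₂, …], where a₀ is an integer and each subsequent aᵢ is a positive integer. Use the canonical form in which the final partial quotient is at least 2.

[-7; 2]

-13 = -7·2 + 1, so a_0 = -7
2 = 2·1 + 0, so a_1 = 2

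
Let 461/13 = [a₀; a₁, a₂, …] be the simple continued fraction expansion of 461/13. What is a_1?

2

Repeatedly divide and take the remainder:
⌊461/13⌋ = 35, remainder 6
⌊13/6⌋ = 2, remainder 1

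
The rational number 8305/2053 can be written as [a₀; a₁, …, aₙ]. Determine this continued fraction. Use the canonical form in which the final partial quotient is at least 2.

8305 ÷ 2053 → quotient 4, remainder 93
2053 ÷ 93 → quotient 22, remainder 7
93 ÷ 7 → quotient 13, remainder 2
7 ÷ 2 → quotient 3, remainder 1
2 ÷ 1 → quotient 2, remainder 0

[4; 22, 13, 3, 2]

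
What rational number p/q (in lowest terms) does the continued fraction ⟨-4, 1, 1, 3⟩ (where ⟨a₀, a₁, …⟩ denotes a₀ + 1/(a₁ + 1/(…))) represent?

a_0 = -4: -4/1
a_1 = 1: -3/1
a_2 = 1: -7/2
a_3 = 3: -24/7

-24/7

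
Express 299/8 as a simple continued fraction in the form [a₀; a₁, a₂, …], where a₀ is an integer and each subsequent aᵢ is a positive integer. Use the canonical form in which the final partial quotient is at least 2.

[37; 2, 1, 2]

⌊299/8⌋ = 37, remainder 3
⌊8/3⌋ = 2, remainder 2
⌊3/2⌋ = 1, remainder 1
⌊2/1⌋ = 2, remainder 0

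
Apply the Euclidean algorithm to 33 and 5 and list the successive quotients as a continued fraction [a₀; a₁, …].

⌊33/5⌋ = 6, remainder 3
⌊5/3⌋ = 1, remainder 2
⌊3/2⌋ = 1, remainder 1
⌊2/1⌋ = 2, remainder 0

[6; 1, 1, 2]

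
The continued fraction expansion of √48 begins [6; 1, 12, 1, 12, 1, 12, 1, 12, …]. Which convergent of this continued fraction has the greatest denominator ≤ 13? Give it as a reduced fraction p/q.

90/13

List convergents until the denominator exceeds the bound:
a_0 = 6: 6/1  (≤ bound)
a_1 = 1: 7/1  (≤ bound)
a_2 = 12: 90/13  (≤ bound)
a_3 = 1: 97/14  (> 13, stop)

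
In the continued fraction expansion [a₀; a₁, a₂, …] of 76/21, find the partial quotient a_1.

1

76 = 3·21 + 13, so a_0 = 3
21 = 1·13 + 8, so a_1 = 1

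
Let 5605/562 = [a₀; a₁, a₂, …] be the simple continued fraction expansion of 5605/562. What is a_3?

5605 = 9·562 + 547, so a_0 = 9
562 = 1·547 + 15, so a_1 = 1
547 = 36·15 + 7, so a_2 = 36
15 = 2·7 + 1, so a_3 = 2

2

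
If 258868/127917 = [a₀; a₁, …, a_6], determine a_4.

1

Run the Euclidean algorithm, recording each quotient:
258868 = 2·127917 + 3034, so a_0 = 2
127917 = 42·3034 + 489, so a_1 = 42
3034 = 6·489 + 100, so a_2 = 6
489 = 4·100 + 89, so a_3 = 4
100 = 1·89 + 11, so a_4 = 1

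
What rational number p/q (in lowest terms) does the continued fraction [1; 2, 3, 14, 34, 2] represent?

Build up convergents one term at a time:
a_0 = 1: 1/1
a_1 = 2: 3/2
a_2 = 3: 10/7
a_3 = 14: 143/100
a_4 = 34: 4872/3407
a_5 = 2: 9887/6914

9887/6914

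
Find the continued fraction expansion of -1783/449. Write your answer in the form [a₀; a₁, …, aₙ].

⌊-1783/449⌋ = -4, remainder 13
⌊449/13⌋ = 34, remainder 7
⌊13/7⌋ = 1, remainder 6
⌊7/6⌋ = 1, remainder 1
⌊6/1⌋ = 6, remainder 0

[-4; 34, 1, 1, 6]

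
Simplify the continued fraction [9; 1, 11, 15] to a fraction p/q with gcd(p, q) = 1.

1795/181

Work from the innermost term outward:
Start with 15.
11 + 1/(15/1) = 11 + 1/15 = 166/15
1 + 1/(166/15) = 1 + 15/166 = 181/166
9 + 1/(181/166) = 9 + 166/181 = 1795/181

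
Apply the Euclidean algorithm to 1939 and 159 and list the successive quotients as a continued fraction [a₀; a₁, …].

1939 ÷ 159 → quotient 12, remainder 31
159 ÷ 31 → quotient 5, remainder 4
31 ÷ 4 → quotient 7, remainder 3
4 ÷ 3 → quotient 1, remainder 1
3 ÷ 1 → quotient 3, remainder 0

[12; 5, 7, 1, 3]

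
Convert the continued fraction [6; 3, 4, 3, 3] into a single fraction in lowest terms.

877/139

Start with 3.
3 + 1/(3/1) = 3 + 1/3 = 10/3
4 + 1/(10/3) = 4 + 3/10 = 43/10
3 + 1/(43/10) = 3 + 10/43 = 139/43
6 + 1/(139/43) = 6 + 43/139 = 877/139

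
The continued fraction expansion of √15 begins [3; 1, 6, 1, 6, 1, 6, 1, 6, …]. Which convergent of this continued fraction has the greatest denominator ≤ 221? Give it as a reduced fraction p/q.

244/63

a_0 = 3: 3/1  (≤ bound)
a_1 = 1: 4/1  (≤ bound)
a_2 = 6: 27/7  (≤ bound)
a_3 = 1: 31/8  (≤ bound)
a_4 = 6: 213/55  (≤ bound)
a_5 = 1: 244/63  (≤ bound)
a_6 = 6: 1677/433  (> 221, stop)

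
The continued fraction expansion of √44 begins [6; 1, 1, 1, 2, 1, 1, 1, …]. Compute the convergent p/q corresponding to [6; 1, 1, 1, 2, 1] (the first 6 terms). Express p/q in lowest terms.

Start with 1.
2 + 1/(1/1) = 2 + 1/1 = 3/1
1 + 1/(3/1) = 1 + 1/3 = 4/3
1 + 1/(4/3) = 1 + 3/4 = 7/4
1 + 1/(7/4) = 1 + 4/7 = 11/7
6 + 1/(11/7) = 6 + 7/11 = 73/11

73/11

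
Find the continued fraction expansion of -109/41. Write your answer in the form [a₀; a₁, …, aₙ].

-109 ÷ 41 → quotient -3, remainder 14
41 ÷ 14 → quotient 2, remainder 13
14 ÷ 13 → quotient 1, remainder 1
13 ÷ 1 → quotient 13, remainder 0

[-3; 2, 1, 13]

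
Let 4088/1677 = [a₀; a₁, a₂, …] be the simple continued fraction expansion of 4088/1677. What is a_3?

Repeatedly divide and take the remainder:
4088 ÷ 1677 → quotient 2, remainder 734
1677 ÷ 734 → quotient 2, remainder 209
734 ÷ 209 → quotient 3, remainder 107
209 ÷ 107 → quotient 1, remainder 102

1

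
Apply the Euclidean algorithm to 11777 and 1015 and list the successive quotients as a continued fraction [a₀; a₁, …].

Repeatedly divide and take the remainder:
11777 = 11·1015 + 612, so a_0 = 11
1015 = 1·612 + 403, so a_1 = 1
612 = 1·403 + 209, so a_2 = 1
403 = 1·209 + 194, so a_3 = 1
209 = 1·194 + 15, so a_4 = 1
194 = 12·15 + 14, so a_5 = 12
15 = 1·14 + 1, so a_6 = 1
14 = 14·1 + 0, so a_7 = 14

[11; 1, 1, 1, 1, 12, 1, 14]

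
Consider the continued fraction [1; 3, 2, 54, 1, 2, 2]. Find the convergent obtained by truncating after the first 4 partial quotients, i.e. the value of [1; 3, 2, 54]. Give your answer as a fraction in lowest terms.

Collapse the nested fraction from the inside out:
Start with 54.
2 + 1/(54/1) = 2 + 1/54 = 109/54
3 + 1/(109/54) = 3 + 54/109 = 381/109
1 + 1/(381/109) = 1 + 109/381 = 490/381

490/381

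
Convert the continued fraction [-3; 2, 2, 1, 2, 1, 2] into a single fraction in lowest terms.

Build up convergents one term at a time:
a_0 = -3: -3/1
a_1 = 2: -5/2
a_2 = 2: -13/5
a_3 = 1: -18/7
a_4 = 2: -49/19
a_5 = 1: -67/26
a_6 = 2: -183/71

-183/71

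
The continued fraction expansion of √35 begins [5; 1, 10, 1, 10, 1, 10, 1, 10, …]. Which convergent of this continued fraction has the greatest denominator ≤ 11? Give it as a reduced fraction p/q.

List convergents until the denominator exceeds the bound:
a_0 = 5: 5/1  (≤ bound)
a_1 = 1: 6/1  (≤ bound)
a_2 = 10: 65/11  (≤ bound)
a_3 = 1: 71/12  (> 11, stop)

65/11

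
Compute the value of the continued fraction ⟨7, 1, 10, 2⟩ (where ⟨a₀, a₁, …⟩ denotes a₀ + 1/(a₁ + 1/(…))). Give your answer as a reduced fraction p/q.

182/23

Starting at the tail and folding back:
Start with 2.
10 + 1/(2/1) = 10 + 1/2 = 21/2
1 + 1/(21/2) = 1 + 2/21 = 23/21
7 + 1/(23/21) = 7 + 21/23 = 182/23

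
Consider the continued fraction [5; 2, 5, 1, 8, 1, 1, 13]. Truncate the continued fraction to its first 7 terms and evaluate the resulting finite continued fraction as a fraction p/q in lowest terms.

1327/243

a_0 = 5: 5/1
a_1 = 2: 11/2
a_2 = 5: 60/11
a_3 = 1: 71/13
a_4 = 8: 628/115
a_5 = 1: 699/128
a_6 = 1: 1327/243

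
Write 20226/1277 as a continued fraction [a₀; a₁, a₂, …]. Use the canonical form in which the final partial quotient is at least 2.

[15; 1, 5, 5, 41]

20226 ÷ 1277 → quotient 15, remainder 1071
1277 ÷ 1071 → quotient 1, remainder 206
1071 ÷ 206 → quotient 5, remainder 41
206 ÷ 41 → quotient 5, remainder 1
41 ÷ 1 → quotient 41, remainder 0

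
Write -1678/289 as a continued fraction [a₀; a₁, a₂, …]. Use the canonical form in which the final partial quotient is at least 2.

-1678 ÷ 289 → quotient -6, remainder 56
289 ÷ 56 → quotient 5, remainder 9
56 ÷ 9 → quotient 6, remainder 2
9 ÷ 2 → quotient 4, remainder 1
2 ÷ 1 → quotient 2, remainder 0

[-6; 5, 6, 4, 2]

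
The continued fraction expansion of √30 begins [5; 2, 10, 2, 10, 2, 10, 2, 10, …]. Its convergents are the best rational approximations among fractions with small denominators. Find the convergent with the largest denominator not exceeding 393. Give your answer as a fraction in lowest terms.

241/44

List convergents until the denominator exceeds the bound:
a_0 = 5: 5/1  (≤ bound)
a_1 = 2: 11/2  (≤ bound)
a_2 = 10: 115/21  (≤ bound)
a_3 = 2: 241/44  (≤ bound)
a_4 = 10: 2525/461  (> 393, stop)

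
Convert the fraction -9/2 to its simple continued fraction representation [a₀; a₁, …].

Apply division with remainder until the remainder is 0:
-9 ÷ 2 → quotient -5, remainder 1
2 ÷ 1 → quotient 2, remainder 0

[-5; 2]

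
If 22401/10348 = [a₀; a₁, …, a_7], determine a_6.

2

Repeatedly divide and take the remainder:
22401 ÷ 10348 → quotient 2, remainder 1705
10348 ÷ 1705 → quotient 6, remainder 118
1705 ÷ 118 → quotient 14, remainder 53
118 ÷ 53 → quotient 2, remainder 12
53 ÷ 12 → quotient 4, remainder 5
12 ÷ 5 → quotient 2, remainder 2
5 ÷ 2 → quotient 2, remainder 1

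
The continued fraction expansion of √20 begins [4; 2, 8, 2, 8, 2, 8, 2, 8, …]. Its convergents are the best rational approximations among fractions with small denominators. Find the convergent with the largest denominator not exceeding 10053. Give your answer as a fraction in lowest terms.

24476/5473

List convergents until the denominator exceeds the bound:
a_0 = 4: 4/1  (≤ bound)
a_1 = 2: 9/2  (≤ bound)
a_2 = 8: 76/17  (≤ bound)
a_3 = 2: 161/36  (≤ bound)
a_4 = 8: 1364/305  (≤ bound)
a_5 = 2: 2889/646  (≤ bound)
a_6 = 8: 24476/5473  (≤ bound)
a_7 = 2: 51841/11592  (> 10053, stop)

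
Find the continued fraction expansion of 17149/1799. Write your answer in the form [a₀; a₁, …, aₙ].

[9; 1, 1, 7, 5, 3, 7]

17149 = 9·1799 + 958, so a_0 = 9
1799 = 1·958 + 841, so a_1 = 1
958 = 1·841 + 117, so a_2 = 1
841 = 7·117 + 22, so a_3 = 7
117 = 5·22 + 7, so a_4 = 5
22 = 3·7 + 1, so a_5 = 3
7 = 7·1 + 0, so a_6 = 7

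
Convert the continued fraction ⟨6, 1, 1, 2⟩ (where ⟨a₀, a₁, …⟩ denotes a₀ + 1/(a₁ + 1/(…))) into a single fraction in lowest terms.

a_0 = 6: 6/1
a_1 = 1: 7/1
a_2 = 1: 13/2
a_3 = 2: 33/5

33/5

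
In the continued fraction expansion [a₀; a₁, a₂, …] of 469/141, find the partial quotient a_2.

15

Apply division with remainder until the remainder is 0:
469 ÷ 141 → quotient 3, remainder 46
141 ÷ 46 → quotient 3, remainder 3
46 ÷ 3 → quotient 15, remainder 1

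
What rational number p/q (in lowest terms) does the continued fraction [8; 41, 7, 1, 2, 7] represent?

55777/6951

Compute successive convergents:
a_0 = 8: 8/1
a_1 = 41: 329/41
a_2 = 7: 2311/288
a_3 = 1: 2640/329
a_4 = 2: 7591/946
a_5 = 7: 55777/6951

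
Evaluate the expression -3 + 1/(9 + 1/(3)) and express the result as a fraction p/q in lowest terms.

-81/28

Starting at the tail and folding back:
Start with 3.
9 + 1/(3/1) = 9 + 1/3 = 28/3
-3 + 1/(28/3) = -3 + 3/28 = -81/28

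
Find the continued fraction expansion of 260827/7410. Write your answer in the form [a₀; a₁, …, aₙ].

260827 = 35·7410 + 1477, so a_0 = 35
7410 = 5·1477 + 25, so a_1 = 5
1477 = 59·25 + 2, so a_2 = 59
25 = 12·2 + 1, so a_3 = 12
2 = 2·1 + 0, so a_4 = 2

[35; 5, 59, 12, 2]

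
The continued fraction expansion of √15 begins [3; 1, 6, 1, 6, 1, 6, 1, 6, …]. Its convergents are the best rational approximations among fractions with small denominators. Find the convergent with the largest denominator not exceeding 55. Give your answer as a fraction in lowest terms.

a_0 = 3: 3/1  (≤ bound)
a_1 = 1: 4/1  (≤ bound)
a_2 = 6: 27/7  (≤ bound)
a_3 = 1: 31/8  (≤ bound)
a_4 = 6: 213/55  (≤ bound)
a_5 = 1: 244/63  (> 55, stop)

213/55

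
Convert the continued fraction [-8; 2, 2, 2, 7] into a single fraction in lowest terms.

-675/89

Collapse the nested fraction from the inside out:
Start with 7.
2 + 1/(7/1) = 2 + 1/7 = 15/7
2 + 1/(15/7) = 2 + 7/15 = 37/15
2 + 1/(37/15) = 2 + 15/37 = 89/37
-8 + 1/(89/37) = -8 + 37/89 = -675/89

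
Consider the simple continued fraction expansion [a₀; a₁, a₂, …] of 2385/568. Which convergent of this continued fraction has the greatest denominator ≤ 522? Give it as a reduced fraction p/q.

802/191

a_0 = 4: 4/1  (≤ bound)
a_1 = 5: 21/5  (≤ bound)
a_2 = 37: 781/186  (≤ bound)
a_3 = 1: 802/191  (≤ bound)
a_4 = 2: 2385/568  (> 522, stop)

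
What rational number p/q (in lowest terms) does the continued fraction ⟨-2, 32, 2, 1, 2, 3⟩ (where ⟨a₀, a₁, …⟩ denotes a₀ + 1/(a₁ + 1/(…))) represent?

-1721/874

Start with 3.
2 + 1/(3/1) = 2 + 1/3 = 7/3
1 + 1/(7/3) = 1 + 3/7 = 10/7
2 + 1/(10/7) = 2 + 7/10 = 27/10
32 + 1/(27/10) = 32 + 10/27 = 874/27
-2 + 1/(874/27) = -2 + 27/874 = -1721/874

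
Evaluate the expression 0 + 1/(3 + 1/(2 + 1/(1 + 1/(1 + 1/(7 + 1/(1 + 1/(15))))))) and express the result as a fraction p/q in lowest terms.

683/2319

Build up convergents one term at a time:
a_0 = 0: 0/1
a_1 = 3: 1/3
a_2 = 2: 2/7
a_3 = 1: 3/10
a_4 = 1: 5/17
a_5 = 7: 38/129
a_6 = 1: 43/146
a_7 = 15: 683/2319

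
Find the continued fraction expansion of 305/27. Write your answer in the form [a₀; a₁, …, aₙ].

305 ÷ 27 → quotient 11, remainder 8
27 ÷ 8 → quotient 3, remainder 3
8 ÷ 3 → quotient 2, remainder 2
3 ÷ 2 → quotient 1, remainder 1
2 ÷ 1 → quotient 2, remainder 0

[11; 3, 2, 1, 2]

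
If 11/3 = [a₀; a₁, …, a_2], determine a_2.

Run the Euclidean algorithm, recording each quotient:
11 ÷ 3 → quotient 3, remainder 2
3 ÷ 2 → quotient 1, remainder 1
2 ÷ 1 → quotient 2, remainder 0

2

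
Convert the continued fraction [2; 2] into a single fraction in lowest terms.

a_0 = 2: 2/1
a_1 = 2: 5/2

5/2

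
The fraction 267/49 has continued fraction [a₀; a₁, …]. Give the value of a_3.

⌊267/49⌋ = 5, remainder 22
⌊49/22⌋ = 2, remainder 5
⌊22/5⌋ = 4, remainder 2
⌊5/2⌋ = 2, remainder 1

2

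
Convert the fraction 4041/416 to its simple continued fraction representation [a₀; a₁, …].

4041 = 9·416 + 297, so a_0 = 9
416 = 1·297 + 119, so a_1 = 1
297 = 2·119 + 59, so a_2 = 2
119 = 2·59 + 1, so a_3 = 2
59 = 59·1 + 0, so a_4 = 59

[9; 1, 2, 2, 59]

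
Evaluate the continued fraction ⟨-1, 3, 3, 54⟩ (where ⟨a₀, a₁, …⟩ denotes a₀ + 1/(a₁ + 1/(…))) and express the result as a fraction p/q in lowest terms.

-380/543

Work from the innermost term outward:
Start with 54.
3 + 1/(54/1) = 3 + 1/54 = 163/54
3 + 1/(163/54) = 3 + 54/163 = 543/163
-1 + 1/(543/163) = -1 + 163/543 = -380/543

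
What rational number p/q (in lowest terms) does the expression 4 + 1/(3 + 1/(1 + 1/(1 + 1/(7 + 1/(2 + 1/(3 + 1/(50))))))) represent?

Use the convergent recurrence hₖ = aₖ·hₖ₋₁ + hₖ₋₂ (and likewise for the denominators kₖ):
a_0 = 4: 4/1
a_1 = 3: 13/3
a_2 = 1: 17/4
a_3 = 1: 30/7
a_4 = 7: 227/53
a_5 = 2: 484/113
a_6 = 3: 1679/392
a_7 = 50: 84434/19713

84434/19713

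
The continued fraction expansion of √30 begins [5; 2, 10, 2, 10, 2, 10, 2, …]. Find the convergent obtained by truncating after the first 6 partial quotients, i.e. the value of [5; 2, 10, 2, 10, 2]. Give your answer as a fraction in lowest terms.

Starting at the tail and folding back:
Start with 2.
10 + 1/(2/1) = 10 + 1/2 = 21/2
2 + 1/(21/2) = 2 + 2/21 = 44/21
10 + 1/(44/21) = 10 + 21/44 = 461/44
2 + 1/(461/44) = 2 + 44/461 = 966/461
5 + 1/(966/461) = 5 + 461/966 = 5291/966

5291/966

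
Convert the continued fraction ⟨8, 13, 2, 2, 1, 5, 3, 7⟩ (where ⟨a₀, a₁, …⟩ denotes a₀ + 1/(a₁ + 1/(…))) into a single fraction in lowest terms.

100705/12472

Collapse the nested fraction from the inside out:
Start with 7.
3 + 1/(7/1) = 3 + 1/7 = 22/7
5 + 1/(22/7) = 5 + 7/22 = 117/22
1 + 1/(117/22) = 1 + 22/117 = 139/117
2 + 1/(139/117) = 2 + 117/139 = 395/139
2 + 1/(395/139) = 2 + 139/395 = 929/395
13 + 1/(929/395) = 13 + 395/929 = 12472/929
8 + 1/(12472/929) = 8 + 929/12472 = 100705/12472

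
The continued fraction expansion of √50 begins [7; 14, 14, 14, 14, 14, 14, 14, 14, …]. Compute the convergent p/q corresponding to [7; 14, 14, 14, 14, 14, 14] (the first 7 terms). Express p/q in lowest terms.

Work from the innermost term outward:
Start with 14.
14 + 1/(14/1) = 14 + 1/14 = 197/14
14 + 1/(197/14) = 14 + 14/197 = 2772/197
14 + 1/(2772/197) = 14 + 197/2772 = 39005/2772
14 + 1/(39005/2772) = 14 + 2772/39005 = 548842/39005
14 + 1/(548842/39005) = 14 + 39005/548842 = 7722793/548842
7 + 1/(7722793/548842) = 7 + 548842/7722793 = 54608393/7722793

54608393/7722793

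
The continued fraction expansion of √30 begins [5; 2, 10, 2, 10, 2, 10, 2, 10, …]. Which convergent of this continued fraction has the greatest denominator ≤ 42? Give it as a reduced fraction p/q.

115/21

a_0 = 5: 5/1  (≤ bound)
a_1 = 2: 11/2  (≤ bound)
a_2 = 10: 115/21  (≤ bound)
a_3 = 2: 241/44  (> 42, stop)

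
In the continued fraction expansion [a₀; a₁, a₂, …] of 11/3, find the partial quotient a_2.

Apply division with remainder until the remainder is 0:
⌊11/3⌋ = 3, remainder 2
⌊3/2⌋ = 1, remainder 1
⌊2/1⌋ = 2, remainder 0

2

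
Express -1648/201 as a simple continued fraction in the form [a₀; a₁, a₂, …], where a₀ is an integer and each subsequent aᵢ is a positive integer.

[-9; 1, 4, 40]

⌊-1648/201⌋ = -9, remainder 161
⌊201/161⌋ = 1, remainder 40
⌊161/40⌋ = 4, remainder 1
⌊40/1⌋ = 40, remainder 0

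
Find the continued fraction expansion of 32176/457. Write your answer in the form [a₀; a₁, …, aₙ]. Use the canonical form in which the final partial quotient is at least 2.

[70; 2, 2, 5, 3, 5]

Repeatedly divide and take the remainder:
32176 ÷ 457 → quotient 70, remainder 186
457 ÷ 186 → quotient 2, remainder 85
186 ÷ 85 → quotient 2, remainder 16
85 ÷ 16 → quotient 5, remainder 5
16 ÷ 5 → quotient 3, remainder 1
5 ÷ 1 → quotient 5, remainder 0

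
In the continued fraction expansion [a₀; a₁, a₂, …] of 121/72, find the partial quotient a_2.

Run the Euclidean algorithm, recording each quotient:
⌊121/72⌋ = 1, remainder 49
⌊72/49⌋ = 1, remainder 23
⌊49/23⌋ = 2, remainder 3

2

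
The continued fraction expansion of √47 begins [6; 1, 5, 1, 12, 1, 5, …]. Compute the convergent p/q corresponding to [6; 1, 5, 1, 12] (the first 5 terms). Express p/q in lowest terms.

a_0 = 6: 6/1
a_1 = 1: 7/1
a_2 = 5: 41/6
a_3 = 1: 48/7
a_4 = 12: 617/90

617/90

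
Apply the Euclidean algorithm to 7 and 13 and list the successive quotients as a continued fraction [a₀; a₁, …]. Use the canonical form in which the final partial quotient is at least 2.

7 = 0·13 + 7, so a_0 = 0
13 = 1·7 + 6, so a_1 = 1
7 = 1·6 + 1, so a_2 = 1
6 = 6·1 + 0, so a_3 = 6

[0; 1, 1, 6]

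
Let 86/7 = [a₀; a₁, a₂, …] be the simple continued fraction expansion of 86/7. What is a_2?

⌊86/7⌋ = 12, remainder 2
⌊7/2⌋ = 3, remainder 1
⌊2/1⌋ = 2, remainder 0

2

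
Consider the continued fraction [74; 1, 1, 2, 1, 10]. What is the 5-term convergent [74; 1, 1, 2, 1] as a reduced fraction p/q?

522/7

a_0 = 74: 74/1
a_1 = 1: 75/1
a_2 = 1: 149/2
a_3 = 2: 373/5
a_4 = 1: 522/7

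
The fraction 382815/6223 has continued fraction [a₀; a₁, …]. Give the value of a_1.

1

Apply division with remainder until the remainder is 0:
⌊382815/6223⌋ = 61, remainder 3212
⌊6223/3212⌋ = 1, remainder 3011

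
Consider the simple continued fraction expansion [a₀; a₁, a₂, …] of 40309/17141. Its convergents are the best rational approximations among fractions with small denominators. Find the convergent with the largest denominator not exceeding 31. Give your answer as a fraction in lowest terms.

40/17

List convergents until the denominator exceeds the bound:
a_0 = 2: 2/1  (≤ bound)
a_1 = 2: 5/2  (≤ bound)
a_2 = 1: 7/3  (≤ bound)
a_3 = 5: 40/17  (≤ bound)
a_4 = 2: 87/37  (> 31, stop)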